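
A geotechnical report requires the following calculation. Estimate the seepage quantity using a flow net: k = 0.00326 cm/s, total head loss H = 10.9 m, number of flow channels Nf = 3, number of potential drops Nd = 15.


Convert k to m/s for unit consistency with H:
k = 0.00326 cm/s = 0.00326 / 100 m/s = 3.26e-05 m/s
Using q = k * H * Nf / Nd
Nf / Nd = 3 / 15 = 0.2
q = 3.26e-05 * 10.9 * 0.2
q = 7.107e-05 m^3/s per m


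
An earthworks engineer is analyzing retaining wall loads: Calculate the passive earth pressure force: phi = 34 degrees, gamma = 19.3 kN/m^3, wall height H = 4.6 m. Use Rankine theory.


Compute passive earth pressure coefficient:
Kp = tan^2(45 + phi/2) = tan^2(62.0) = 3.537132
Compute passive force:
Pp = 0.5 * Kp * gamma * H^2
Pp = 0.5 * 3.537132 * 19.3 * 4.6^2
Pp = 722.26 kN/m


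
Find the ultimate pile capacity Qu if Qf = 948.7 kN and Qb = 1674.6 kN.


Using Qu = Qf + Qb
Qu = 948.7 + 1674.6
Qu = 2623.3 kN


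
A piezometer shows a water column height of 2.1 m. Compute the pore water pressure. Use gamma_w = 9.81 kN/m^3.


Using u = gamma_w * h_w
u = 9.81 * 2.1
u = 20.6 kPa


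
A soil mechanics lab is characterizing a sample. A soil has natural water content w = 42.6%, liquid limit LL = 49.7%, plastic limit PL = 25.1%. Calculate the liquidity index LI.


First compute the plasticity index:
PI = LL - PL = 49.7 - 25.1 = 24.6
Then compute the liquidity index:
LI = (w - PL) / PI
LI = (42.6 - 25.1) / 24.6
LI = 0.711


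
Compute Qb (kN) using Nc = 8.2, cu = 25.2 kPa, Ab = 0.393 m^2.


Result: 81.21 kN

Derivation:
Using Qb = Nc * cu * Ab
Qb = 8.2 * 25.2 * 0.393
Qb = 81.21 kN


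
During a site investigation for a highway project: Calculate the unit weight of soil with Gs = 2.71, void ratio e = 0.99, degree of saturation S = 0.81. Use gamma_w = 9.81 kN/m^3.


Using gamma = gamma_w * (Gs + S*e) / (1 + e)
Numerator: Gs + S*e = 2.71 + 0.81*0.99 = 3.5119
Denominator: 1 + e = 1 + 0.99 = 1.99
gamma = 9.81 * 3.5119 / 1.99
gamma = 17.312 kN/m^3


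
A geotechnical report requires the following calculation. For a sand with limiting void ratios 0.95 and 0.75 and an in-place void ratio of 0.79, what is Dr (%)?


Result: 80.0 %

Derivation:
Using Dr = (e_max - e) / (e_max - e_min) * 100
e_max - e = 0.95 - 0.79 = 0.16
e_max - e_min = 0.95 - 0.75 = 0.2
Dr = 0.16 / 0.2 * 100
Dr = 80.0 %


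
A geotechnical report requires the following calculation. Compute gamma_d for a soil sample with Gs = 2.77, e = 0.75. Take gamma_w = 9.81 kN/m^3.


Using gamma_d = Gs * gamma_w / (1 + e)
gamma_d = 2.77 * 9.81 / (1 + 0.75)
gamma_d = 2.77 * 9.81 / 1.75
gamma_d = 15.528 kN/m^3


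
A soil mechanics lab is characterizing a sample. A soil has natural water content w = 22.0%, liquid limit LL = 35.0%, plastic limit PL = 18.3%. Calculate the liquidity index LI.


Result: 0.222

Derivation:
First compute the plasticity index:
PI = LL - PL = 35.0 - 18.3 = 16.7
Then compute the liquidity index:
LI = (w - PL) / PI
LI = (22.0 - 18.3) / 16.7
LI = 0.222


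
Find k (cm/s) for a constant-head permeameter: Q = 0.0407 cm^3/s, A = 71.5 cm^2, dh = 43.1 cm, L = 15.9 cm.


Result: 0.00021 cm/s

Derivation:
Compute hydraulic gradient:
i = dh / L = 43.1 / 15.9 = 2.71069
Then apply Darcy's law:
k = Q / (A * i)
k = 0.0407 / (71.5 * 2.71069)
k = 0.0407 / 193.814
k = 0.00021 cm/s


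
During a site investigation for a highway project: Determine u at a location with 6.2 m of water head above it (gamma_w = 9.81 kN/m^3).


Result: 60.82 kPa

Derivation:
Using u = gamma_w * h_w
u = 9.81 * 6.2
u = 60.82 kPa


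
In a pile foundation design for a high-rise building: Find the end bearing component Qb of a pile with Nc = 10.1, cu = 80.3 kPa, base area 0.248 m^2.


Using Qb = Nc * cu * Ab
Qb = 10.1 * 80.3 * 0.248
Qb = 201.14 kN


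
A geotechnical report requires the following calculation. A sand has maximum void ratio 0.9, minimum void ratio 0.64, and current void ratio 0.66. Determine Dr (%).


Using Dr = (e_max - e) / (e_max - e_min) * 100
e_max - e = 0.9 - 0.66 = 0.24
e_max - e_min = 0.9 - 0.64 = 0.26
Dr = 0.24 / 0.26 * 100
Dr = 92.31 %


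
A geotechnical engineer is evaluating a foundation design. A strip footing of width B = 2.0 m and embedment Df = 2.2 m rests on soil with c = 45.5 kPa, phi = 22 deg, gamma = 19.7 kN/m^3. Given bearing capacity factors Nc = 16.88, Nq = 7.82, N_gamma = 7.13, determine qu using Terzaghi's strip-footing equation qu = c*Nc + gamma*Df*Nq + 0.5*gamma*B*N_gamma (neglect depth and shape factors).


Result: 1247.42 kPa

Derivation:
Compute qu = c*Nc + gamma*Df*Nq + 0.5*gamma*B*N_gamma
Term 1: 45.5 * 16.88 = 768.04
Term 2: 19.7 * 2.2 * 7.82 = 338.9188
Term 3: 0.5 * 19.7 * 2.0 * 7.13 = 140.461
qu = 768.04 + 338.9188 + 140.461
qu = 1247.42 kPa


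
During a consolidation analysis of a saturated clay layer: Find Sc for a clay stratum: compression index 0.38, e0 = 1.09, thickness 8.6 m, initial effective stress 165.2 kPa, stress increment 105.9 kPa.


Result: 0.3364 m

Derivation:
Using Sc = Cc * H / (1 + e0) * log10((sigma0 + delta_sigma) / sigma0)
Stress ratio = (165.2 + 105.9) / 165.2 = 1.64104
log10(1.64104) = 0.215119
Cc * H / (1 + e0) = 0.38 * 8.6 / (1 + 1.09) = 1.56364
Sc = 1.56364 * 0.215119
Sc = 0.3364 m


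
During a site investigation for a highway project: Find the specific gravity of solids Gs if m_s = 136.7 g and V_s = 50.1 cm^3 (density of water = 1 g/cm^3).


Result: 2.729

Derivation:
Using Gs = m_s / (V_s * rho_w)
Since rho_w = 1 g/cm^3:
Gs = 136.7 / 50.1
Gs = 2.729


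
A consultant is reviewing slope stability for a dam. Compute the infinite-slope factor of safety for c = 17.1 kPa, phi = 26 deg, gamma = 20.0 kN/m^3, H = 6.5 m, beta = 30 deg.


Result: 1.149

Derivation:
Using Fs = c / (gamma*H*sin(beta)*cos(beta)) + tan(phi)/tan(beta)
Cohesion contribution = 17.1 / (20.0*6.5*sin(30)*cos(30))
Cohesion contribution = 0.303775
Friction contribution = tan(26)/tan(30) = 0.844778
Fs = 0.303775 + 0.844778
Fs = 1.149


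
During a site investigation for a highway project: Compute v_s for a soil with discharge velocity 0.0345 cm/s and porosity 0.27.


Result: 0.12778 cm/s

Derivation:
Using v_s = v_d / n
v_s = 0.0345 / 0.27
v_s = 0.12778 cm/s


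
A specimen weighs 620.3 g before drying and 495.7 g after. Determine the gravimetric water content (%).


Using w = (m_wet - m_dry) / m_dry * 100
m_wet - m_dry = 620.3 - 495.7 = 124.6 g
w = 124.6 / 495.7 * 100
w = 25.14 %


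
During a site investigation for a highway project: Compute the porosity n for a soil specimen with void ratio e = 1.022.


Result: 0.5054

Derivation:
Using the relation n = e / (1 + e)
n = 1.022 / (1 + 1.022)
n = 1.022 / 2.022
n = 0.5054


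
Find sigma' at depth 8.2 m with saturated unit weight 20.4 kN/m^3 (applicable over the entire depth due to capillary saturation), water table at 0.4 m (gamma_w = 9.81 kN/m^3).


Result: 90.76 kPa

Derivation:
Total stress = gamma_sat * depth
sigma = 20.4 * 8.2 = 167.28 kPa
Pore water pressure u = gamma_w * (depth - d_wt)
u = 9.81 * (8.2 - 0.4) = 76.518 kPa
Effective stress = sigma - u
sigma' = 167.28 - 76.518 = 90.76 kPa


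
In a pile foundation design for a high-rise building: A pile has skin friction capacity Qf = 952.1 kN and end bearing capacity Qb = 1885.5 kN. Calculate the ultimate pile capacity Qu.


Using Qu = Qf + Qb
Qu = 952.1 + 1885.5
Qu = 2837.6 kN


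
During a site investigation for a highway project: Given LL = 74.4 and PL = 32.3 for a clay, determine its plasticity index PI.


Using PI = LL - PL
PI = 74.4 - 32.3
PI = 42.1


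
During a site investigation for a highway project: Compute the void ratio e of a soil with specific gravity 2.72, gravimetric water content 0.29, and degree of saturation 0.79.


Using the relation e = Gs * w / S
e = 2.72 * 0.29 / 0.79
e = 0.9985


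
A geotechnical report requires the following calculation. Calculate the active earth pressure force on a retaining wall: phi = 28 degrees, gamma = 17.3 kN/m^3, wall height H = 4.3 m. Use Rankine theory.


Compute active earth pressure coefficient:
Ka = tan^2(45 - phi/2) = tan^2(31.0) = 0.361033
Compute active force:
Pa = 0.5 * Ka * gamma * H^2
Pa = 0.5 * 0.361033 * 17.3 * 4.3^2
Pa = 57.74 kN/m


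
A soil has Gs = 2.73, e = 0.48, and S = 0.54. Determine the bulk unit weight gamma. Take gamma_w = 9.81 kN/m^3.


Using gamma = gamma_w * (Gs + S*e) / (1 + e)
Numerator: Gs + S*e = 2.73 + 0.54*0.48 = 2.9892
Denominator: 1 + e = 1 + 0.48 = 1.48
gamma = 9.81 * 2.9892 / 1.48
gamma = 19.814 kN/m^3


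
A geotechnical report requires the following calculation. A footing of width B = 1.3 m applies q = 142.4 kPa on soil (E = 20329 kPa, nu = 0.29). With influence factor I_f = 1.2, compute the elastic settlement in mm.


Result: 10.008 mm

Derivation:
Using Se = q * B * (1 - nu^2) * I_f / E
1 - nu^2 = 1 - 0.29^2 = 0.9159
Se = 142.4 * 1.3 * 0.9159 * 1.2 / 20329
Se = 0.010008 m
Convert to mm: Se = 0.010008 * 1000 = 10.008 mm


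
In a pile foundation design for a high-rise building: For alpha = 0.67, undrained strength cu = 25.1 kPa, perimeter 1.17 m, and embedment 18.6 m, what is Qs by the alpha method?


Result: 365.97 kN

Derivation:
Using Qs = alpha * cu * perimeter * L
Qs = 0.67 * 25.1 * 1.17 * 18.6
Qs = 365.97 kN


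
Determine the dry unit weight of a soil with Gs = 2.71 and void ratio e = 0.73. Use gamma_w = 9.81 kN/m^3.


Result: 15.367 kN/m^3

Derivation:
Using gamma_d = Gs * gamma_w / (1 + e)
gamma_d = 2.71 * 9.81 / (1 + 0.73)
gamma_d = 2.71 * 9.81 / 1.73
gamma_d = 15.367 kN/m^3


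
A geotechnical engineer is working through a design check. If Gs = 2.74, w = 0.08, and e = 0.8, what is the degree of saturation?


Using S = Gs * w / e
S = 2.74 * 0.08 / 0.8
S = 0.274


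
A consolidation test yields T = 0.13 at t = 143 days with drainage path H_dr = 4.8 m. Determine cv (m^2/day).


Result: 0.02095 m^2/day

Derivation:
Using cv = T * H_dr^2 / t
H_dr^2 = 4.8^2 = 23.04
cv = 0.13 * 23.04 / 143
cv = 0.02095 m^2/day


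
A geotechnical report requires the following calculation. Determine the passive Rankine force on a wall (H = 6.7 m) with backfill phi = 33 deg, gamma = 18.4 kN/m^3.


Compute passive earth pressure coefficient:
Kp = tan^2(45 + phi/2) = tan^2(61.5) = 3.39212
Compute passive force:
Pp = 0.5 * Kp * gamma * H^2
Pp = 0.5 * 3.39212 * 18.4 * 6.7^2
Pp = 1400.9 kN/m


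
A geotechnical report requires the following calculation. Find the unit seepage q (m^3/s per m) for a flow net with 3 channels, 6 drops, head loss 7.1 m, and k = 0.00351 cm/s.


Result: 0.0001246 m^3/s per m

Derivation:
Convert k to m/s for unit consistency with H:
k = 0.00351 cm/s = 0.00351 / 100 m/s = 3.51e-05 m/s
Using q = k * H * Nf / Nd
Nf / Nd = 3 / 6 = 0.5
q = 3.51e-05 * 7.1 * 0.5
q = 0.0001246 m^3/s per m


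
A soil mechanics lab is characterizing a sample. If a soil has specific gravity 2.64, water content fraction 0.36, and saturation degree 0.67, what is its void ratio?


Using the relation e = Gs * w / S
e = 2.64 * 0.36 / 0.67
e = 1.4185


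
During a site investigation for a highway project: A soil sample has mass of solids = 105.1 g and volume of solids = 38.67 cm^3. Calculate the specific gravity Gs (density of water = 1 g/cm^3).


Result: 2.718

Derivation:
Using Gs = m_s / (V_s * rho_w)
Since rho_w = 1 g/cm^3:
Gs = 105.1 / 38.67
Gs = 2.718


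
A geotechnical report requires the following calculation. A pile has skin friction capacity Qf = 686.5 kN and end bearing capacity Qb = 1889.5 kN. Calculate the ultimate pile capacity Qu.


Using Qu = Qf + Qb
Qu = 686.5 + 1889.5
Qu = 2576.0 kN


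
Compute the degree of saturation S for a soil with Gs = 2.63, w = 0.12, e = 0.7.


Using S = Gs * w / e
S = 2.63 * 0.12 / 0.7
S = 0.4509


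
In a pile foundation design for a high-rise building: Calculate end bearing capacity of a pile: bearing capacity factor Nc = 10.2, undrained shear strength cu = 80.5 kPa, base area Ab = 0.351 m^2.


Result: 288.21 kN

Derivation:
Using Qb = Nc * cu * Ab
Qb = 10.2 * 80.5 * 0.351
Qb = 288.21 kN


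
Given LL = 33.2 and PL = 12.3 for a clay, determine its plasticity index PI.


Result: 20.9

Derivation:
Using PI = LL - PL
PI = 33.2 - 12.3
PI = 20.9


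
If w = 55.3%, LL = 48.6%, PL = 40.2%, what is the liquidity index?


Result: 1.798

Derivation:
First compute the plasticity index:
PI = LL - PL = 48.6 - 40.2 = 8.4
Then compute the liquidity index:
LI = (w - PL) / PI
LI = (55.3 - 40.2) / 8.4
LI = 1.798


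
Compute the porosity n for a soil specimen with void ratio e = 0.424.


Using the relation n = e / (1 + e)
n = 0.424 / (1 + 0.424)
n = 0.424 / 1.424
n = 0.2978


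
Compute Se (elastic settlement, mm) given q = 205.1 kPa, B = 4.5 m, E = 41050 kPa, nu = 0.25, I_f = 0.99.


Using Se = q * B * (1 - nu^2) * I_f / E
1 - nu^2 = 1 - 0.25^2 = 0.9375
Se = 205.1 * 4.5 * 0.9375 * 0.99 / 41050
Se = 0.020868 m
Convert to mm: Se = 0.020868 * 1000 = 20.868 mm


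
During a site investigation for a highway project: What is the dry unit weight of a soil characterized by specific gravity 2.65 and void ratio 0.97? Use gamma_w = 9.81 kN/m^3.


Using gamma_d = Gs * gamma_w / (1 + e)
gamma_d = 2.65 * 9.81 / (1 + 0.97)
gamma_d = 2.65 * 9.81 / 1.97
gamma_d = 13.196 kN/m^3


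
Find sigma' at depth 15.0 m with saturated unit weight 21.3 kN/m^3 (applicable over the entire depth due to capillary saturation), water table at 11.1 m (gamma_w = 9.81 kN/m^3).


Result: 281.24 kPa

Derivation:
Total stress = gamma_sat * depth
sigma = 21.3 * 15.0 = 319.5 kPa
Pore water pressure u = gamma_w * (depth - d_wt)
u = 9.81 * (15.0 - 11.1) = 38.259 kPa
Effective stress = sigma - u
sigma' = 319.5 - 38.259 = 281.24 kPa


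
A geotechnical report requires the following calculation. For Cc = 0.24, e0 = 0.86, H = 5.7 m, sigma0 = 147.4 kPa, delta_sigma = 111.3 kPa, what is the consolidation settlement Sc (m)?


Result: 0.1797 m

Derivation:
Using Sc = Cc * H / (1 + e0) * log10((sigma0 + delta_sigma) / sigma0)
Stress ratio = (147.4 + 111.3) / 147.4 = 1.75509
log10(1.75509) = 0.244299
Cc * H / (1 + e0) = 0.24 * 5.7 / (1 + 0.86) = 0.735484
Sc = 0.735484 * 0.244299
Sc = 0.1797 m


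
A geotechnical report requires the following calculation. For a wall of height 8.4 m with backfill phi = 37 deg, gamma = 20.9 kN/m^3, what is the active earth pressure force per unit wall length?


Compute active earth pressure coefficient:
Ka = tan^2(45 - phi/2) = tan^2(26.5) = 0.248584
Compute active force:
Pa = 0.5 * Ka * gamma * H^2
Pa = 0.5 * 0.248584 * 20.9 * 8.4^2
Pa = 183.29 kN/m


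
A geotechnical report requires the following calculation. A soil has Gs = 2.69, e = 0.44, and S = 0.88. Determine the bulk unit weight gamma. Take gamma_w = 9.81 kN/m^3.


Using gamma = gamma_w * (Gs + S*e) / (1 + e)
Numerator: Gs + S*e = 2.69 + 0.88*0.44 = 3.0772
Denominator: 1 + e = 1 + 0.44 = 1.44
gamma = 9.81 * 3.0772 / 1.44
gamma = 20.963 kN/m^3


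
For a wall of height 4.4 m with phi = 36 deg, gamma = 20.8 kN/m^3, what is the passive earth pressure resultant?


Compute passive earth pressure coefficient:
Kp = tan^2(45 + phi/2) = tan^2(63.0) = 3.85184
Compute passive force:
Pp = 0.5 * Kp * gamma * H^2
Pp = 0.5 * 3.85184 * 20.8 * 4.4^2
Pp = 775.54 kN/m


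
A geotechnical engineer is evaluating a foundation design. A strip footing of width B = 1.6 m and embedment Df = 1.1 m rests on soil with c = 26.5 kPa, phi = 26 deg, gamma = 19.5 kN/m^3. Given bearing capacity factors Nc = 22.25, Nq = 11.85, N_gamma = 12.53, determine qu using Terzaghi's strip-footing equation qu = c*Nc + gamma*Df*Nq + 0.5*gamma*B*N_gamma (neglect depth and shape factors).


Compute qu = c*Nc + gamma*Df*Nq + 0.5*gamma*B*N_gamma
Term 1: 26.5 * 22.25 = 589.625
Term 2: 19.5 * 1.1 * 11.85 = 254.1825
Term 3: 0.5 * 19.5 * 1.6 * 12.53 = 195.468
qu = 589.625 + 254.1825 + 195.468
qu = 1039.28 kPa


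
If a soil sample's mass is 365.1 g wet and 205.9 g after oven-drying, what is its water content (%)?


Using w = (m_wet - m_dry) / m_dry * 100
m_wet - m_dry = 365.1 - 205.9 = 159.2 g
w = 159.2 / 205.9 * 100
w = 77.32 %


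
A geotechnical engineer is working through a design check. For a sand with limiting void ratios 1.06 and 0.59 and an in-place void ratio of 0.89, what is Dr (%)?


Using Dr = (e_max - e) / (e_max - e_min) * 100
e_max - e = 1.06 - 0.89 = 0.17
e_max - e_min = 1.06 - 0.59 = 0.47
Dr = 0.17 / 0.47 * 100
Dr = 36.17 %


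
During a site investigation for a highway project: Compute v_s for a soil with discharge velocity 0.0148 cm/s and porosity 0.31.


Using v_s = v_d / n
v_s = 0.0148 / 0.31
v_s = 0.04774 cm/s


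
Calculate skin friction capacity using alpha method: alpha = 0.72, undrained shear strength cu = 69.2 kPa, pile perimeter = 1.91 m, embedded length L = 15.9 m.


Result: 1513.11 kN

Derivation:
Using Qs = alpha * cu * perimeter * L
Qs = 0.72 * 69.2 * 1.91 * 15.9
Qs = 1513.11 kN


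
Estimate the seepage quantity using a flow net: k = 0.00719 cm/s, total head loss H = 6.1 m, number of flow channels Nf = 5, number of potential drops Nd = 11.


Convert k to m/s for unit consistency with H:
k = 0.00719 cm/s = 0.00719 / 100 m/s = 7.19e-05 m/s
Using q = k * H * Nf / Nd
Nf / Nd = 5 / 11 = 0.4545
q = 7.19e-05 * 6.1 * 0.4545
q = 0.0001994 m^3/s per m


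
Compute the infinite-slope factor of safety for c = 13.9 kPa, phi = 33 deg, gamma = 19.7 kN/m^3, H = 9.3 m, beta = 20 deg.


Result: 2.02

Derivation:
Using Fs = c / (gamma*H*sin(beta)*cos(beta)) + tan(phi)/tan(beta)
Cohesion contribution = 13.9 / (19.7*9.3*sin(20)*cos(20))
Cohesion contribution = 0.236063
Friction contribution = tan(33)/tan(20) = 1.78423
Fs = 0.236063 + 1.78423
Fs = 2.02


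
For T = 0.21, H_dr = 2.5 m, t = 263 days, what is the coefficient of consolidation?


Result: 0.00499 m^2/day

Derivation:
Using cv = T * H_dr^2 / t
H_dr^2 = 2.5^2 = 6.25
cv = 0.21 * 6.25 / 263
cv = 0.00499 m^2/day


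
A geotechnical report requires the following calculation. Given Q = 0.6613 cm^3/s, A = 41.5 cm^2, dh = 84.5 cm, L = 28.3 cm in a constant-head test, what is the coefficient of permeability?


Compute hydraulic gradient:
i = dh / L = 84.5 / 28.3 = 2.98587
Then apply Darcy's law:
k = Q / (A * i)
k = 0.6613 / (41.5 * 2.98587)
k = 0.6613 / 123.913
k = 0.005337 cm/s


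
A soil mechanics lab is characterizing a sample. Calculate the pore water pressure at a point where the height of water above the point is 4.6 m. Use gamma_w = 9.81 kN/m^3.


Using u = gamma_w * h_w
u = 9.81 * 4.6
u = 45.13 kPa


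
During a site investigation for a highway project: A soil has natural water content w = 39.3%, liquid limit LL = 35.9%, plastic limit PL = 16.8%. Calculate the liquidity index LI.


Result: 1.178

Derivation:
First compute the plasticity index:
PI = LL - PL = 35.9 - 16.8 = 19.1
Then compute the liquidity index:
LI = (w - PL) / PI
LI = (39.3 - 16.8) / 19.1
LI = 1.178


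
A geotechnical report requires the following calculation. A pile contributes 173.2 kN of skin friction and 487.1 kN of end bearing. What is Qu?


Using Qu = Qf + Qb
Qu = 173.2 + 487.1
Qu = 660.3 kN


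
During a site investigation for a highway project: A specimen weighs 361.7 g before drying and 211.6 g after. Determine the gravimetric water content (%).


Using w = (m_wet - m_dry) / m_dry * 100
m_wet - m_dry = 361.7 - 211.6 = 150.1 g
w = 150.1 / 211.6 * 100
w = 70.94 %


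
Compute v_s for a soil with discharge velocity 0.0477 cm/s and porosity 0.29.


Result: 0.16448 cm/s

Derivation:
Using v_s = v_d / n
v_s = 0.0477 / 0.29
v_s = 0.16448 cm/s


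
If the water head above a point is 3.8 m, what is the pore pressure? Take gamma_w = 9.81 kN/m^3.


Result: 37.28 kPa

Derivation:
Using u = gamma_w * h_w
u = 9.81 * 3.8
u = 37.28 kPa


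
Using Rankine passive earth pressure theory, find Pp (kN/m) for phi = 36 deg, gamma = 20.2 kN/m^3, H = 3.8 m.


Compute passive earth pressure coefficient:
Kp = tan^2(45 + phi/2) = tan^2(63.0) = 3.85184
Compute passive force:
Pp = 0.5 * Kp * gamma * H^2
Pp = 0.5 * 3.85184 * 20.2 * 3.8^2
Pp = 561.77 kN/m


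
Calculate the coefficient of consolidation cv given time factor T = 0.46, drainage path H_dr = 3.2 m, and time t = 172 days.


Using cv = T * H_dr^2 / t
H_dr^2 = 3.2^2 = 10.24
cv = 0.46 * 10.24 / 172
cv = 0.02739 m^2/day


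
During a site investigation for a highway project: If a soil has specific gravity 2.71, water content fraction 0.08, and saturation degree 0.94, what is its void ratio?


Using the relation e = Gs * w / S
e = 2.71 * 0.08 / 0.94
e = 0.2306


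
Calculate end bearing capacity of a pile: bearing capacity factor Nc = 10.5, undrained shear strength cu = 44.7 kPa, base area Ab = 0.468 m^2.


Using Qb = Nc * cu * Ab
Qb = 10.5 * 44.7 * 0.468
Qb = 219.66 kN


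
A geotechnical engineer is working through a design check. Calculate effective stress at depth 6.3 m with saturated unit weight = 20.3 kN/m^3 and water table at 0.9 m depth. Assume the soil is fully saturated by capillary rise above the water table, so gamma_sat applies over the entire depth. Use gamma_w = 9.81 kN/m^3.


Total stress = gamma_sat * depth
sigma = 20.3 * 6.3 = 127.89 kPa
Pore water pressure u = gamma_w * (depth - d_wt)
u = 9.81 * (6.3 - 0.9) = 52.974 kPa
Effective stress = sigma - u
sigma' = 127.89 - 52.974 = 74.92 kPa


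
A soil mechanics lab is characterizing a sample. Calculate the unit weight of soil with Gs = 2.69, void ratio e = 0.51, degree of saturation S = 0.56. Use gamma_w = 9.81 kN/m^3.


Result: 19.332 kN/m^3

Derivation:
Using gamma = gamma_w * (Gs + S*e) / (1 + e)
Numerator: Gs + S*e = 2.69 + 0.56*0.51 = 2.9756
Denominator: 1 + e = 1 + 0.51 = 1.51
gamma = 9.81 * 2.9756 / 1.51
gamma = 19.332 kN/m^3


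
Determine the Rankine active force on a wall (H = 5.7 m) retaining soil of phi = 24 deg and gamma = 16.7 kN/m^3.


Result: 114.41 kN/m

Derivation:
Compute active earth pressure coefficient:
Ka = tan^2(45 - phi/2) = tan^2(33.0) = 0.42173
Compute active force:
Pa = 0.5 * Ka * gamma * H^2
Pa = 0.5 * 0.42173 * 16.7 * 5.7^2
Pa = 114.41 kN/m


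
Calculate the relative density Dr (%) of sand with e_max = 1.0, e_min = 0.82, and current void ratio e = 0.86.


Using Dr = (e_max - e) / (e_max - e_min) * 100
e_max - e = 1.0 - 0.86 = 0.14
e_max - e_min = 1.0 - 0.82 = 0.18
Dr = 0.14 / 0.18 * 100
Dr = 77.78 %


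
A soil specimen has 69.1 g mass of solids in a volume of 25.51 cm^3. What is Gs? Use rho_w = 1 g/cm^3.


Using Gs = m_s / (V_s * rho_w)
Since rho_w = 1 g/cm^3:
Gs = 69.1 / 25.51
Gs = 2.709


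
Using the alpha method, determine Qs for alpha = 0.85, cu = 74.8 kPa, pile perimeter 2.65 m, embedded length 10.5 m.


Result: 1769.11 kN

Derivation:
Using Qs = alpha * cu * perimeter * L
Qs = 0.85 * 74.8 * 2.65 * 10.5
Qs = 1769.11 kN


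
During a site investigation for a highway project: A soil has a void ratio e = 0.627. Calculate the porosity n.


Using the relation n = e / (1 + e)
n = 0.627 / (1 + 0.627)
n = 0.627 / 1.627
n = 0.3854


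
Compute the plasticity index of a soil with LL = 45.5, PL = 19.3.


Using PI = LL - PL
PI = 45.5 - 19.3
PI = 26.2


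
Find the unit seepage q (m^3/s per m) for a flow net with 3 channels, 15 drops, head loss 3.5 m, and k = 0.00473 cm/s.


Result: 3.311e-05 m^3/s per m

Derivation:
Convert k to m/s for unit consistency with H:
k = 0.00473 cm/s = 0.00473 / 100 m/s = 4.73e-05 m/s
Using q = k * H * Nf / Nd
Nf / Nd = 3 / 15 = 0.2
q = 4.73e-05 * 3.5 * 0.2
q = 3.311e-05 m^3/s per m


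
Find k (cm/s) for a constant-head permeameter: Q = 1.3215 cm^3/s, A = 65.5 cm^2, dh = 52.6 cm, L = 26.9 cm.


Compute hydraulic gradient:
i = dh / L = 52.6 / 26.9 = 1.95539
Then apply Darcy's law:
k = Q / (A * i)
k = 1.3215 / (65.5 * 1.95539)
k = 1.3215 / 128.078
k = 0.010318 cm/s


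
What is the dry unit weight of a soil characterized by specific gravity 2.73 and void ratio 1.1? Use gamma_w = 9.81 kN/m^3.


Using gamma_d = Gs * gamma_w / (1 + e)
gamma_d = 2.73 * 9.81 / (1 + 1.1)
gamma_d = 2.73 * 9.81 / 2.1
gamma_d = 12.753 kN/m^3


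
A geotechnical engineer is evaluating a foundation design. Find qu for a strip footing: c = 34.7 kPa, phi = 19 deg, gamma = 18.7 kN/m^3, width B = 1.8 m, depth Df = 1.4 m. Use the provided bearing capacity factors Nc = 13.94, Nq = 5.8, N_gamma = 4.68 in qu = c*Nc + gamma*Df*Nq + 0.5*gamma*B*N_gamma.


Compute qu = c*Nc + gamma*Df*Nq + 0.5*gamma*B*N_gamma
Term 1: 34.7 * 13.94 = 483.718
Term 2: 18.7 * 1.4 * 5.8 = 151.844
Term 3: 0.5 * 18.7 * 1.8 * 4.68 = 78.7644
qu = 483.718 + 151.844 + 78.7644
qu = 714.33 kPa


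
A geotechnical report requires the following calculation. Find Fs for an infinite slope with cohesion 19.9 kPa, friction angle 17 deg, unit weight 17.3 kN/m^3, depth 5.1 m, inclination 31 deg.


Using Fs = c / (gamma*H*sin(beta)*cos(beta)) + tan(phi)/tan(beta)
Cohesion contribution = 19.9 / (17.3*5.1*sin(31)*cos(31))
Cohesion contribution = 0.510895
Friction contribution = tan(17)/tan(31) = 0.508821
Fs = 0.510895 + 0.508821
Fs = 1.02


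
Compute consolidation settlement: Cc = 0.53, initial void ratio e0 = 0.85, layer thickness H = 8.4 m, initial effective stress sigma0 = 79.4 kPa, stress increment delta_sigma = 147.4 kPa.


Result: 1.0969 m

Derivation:
Using Sc = Cc * H / (1 + e0) * log10((sigma0 + delta_sigma) / sigma0)
Stress ratio = (79.4 + 147.4) / 79.4 = 2.85642
log10(2.85642) = 0.455823
Cc * H / (1 + e0) = 0.53 * 8.4 / (1 + 0.85) = 2.40649
Sc = 2.40649 * 0.455823
Sc = 1.0969 m


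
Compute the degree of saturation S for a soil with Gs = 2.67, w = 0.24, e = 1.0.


Using S = Gs * w / e
S = 2.67 * 0.24 / 1.0
S = 0.6408


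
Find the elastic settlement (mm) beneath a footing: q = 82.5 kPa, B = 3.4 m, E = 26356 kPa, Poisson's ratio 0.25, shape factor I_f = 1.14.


Using Se = q * B * (1 - nu^2) * I_f / E
1 - nu^2 = 1 - 0.25^2 = 0.9375
Se = 82.5 * 3.4 * 0.9375 * 1.14 / 26356
Se = 0.011374 m
Convert to mm: Se = 0.011374 * 1000 = 11.374 mm


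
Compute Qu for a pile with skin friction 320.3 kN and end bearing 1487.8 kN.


Using Qu = Qf + Qb
Qu = 320.3 + 1487.8
Qu = 1808.1 kN


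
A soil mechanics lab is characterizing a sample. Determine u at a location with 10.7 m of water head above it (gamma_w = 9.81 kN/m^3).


Using u = gamma_w * h_w
u = 9.81 * 10.7
u = 104.97 kPa


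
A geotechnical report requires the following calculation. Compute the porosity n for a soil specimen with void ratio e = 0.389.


Result: 0.2801

Derivation:
Using the relation n = e / (1 + e)
n = 0.389 / (1 + 0.389)
n = 0.389 / 1.389
n = 0.2801


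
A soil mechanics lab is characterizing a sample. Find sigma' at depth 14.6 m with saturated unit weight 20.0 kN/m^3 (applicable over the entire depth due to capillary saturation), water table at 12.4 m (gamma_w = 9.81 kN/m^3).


Total stress = gamma_sat * depth
sigma = 20.0 * 14.6 = 292.0 kPa
Pore water pressure u = gamma_w * (depth - d_wt)
u = 9.81 * (14.6 - 12.4) = 21.582 kPa
Effective stress = sigma - u
sigma' = 292.0 - 21.582 = 270.42 kPa


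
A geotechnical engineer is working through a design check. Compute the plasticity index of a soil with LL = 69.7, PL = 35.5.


Using PI = LL - PL
PI = 69.7 - 35.5
PI = 34.2


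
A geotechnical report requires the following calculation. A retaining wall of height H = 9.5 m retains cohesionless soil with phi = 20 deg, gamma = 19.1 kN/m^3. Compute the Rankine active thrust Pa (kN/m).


Compute active earth pressure coefficient:
Ka = tan^2(45 - phi/2) = tan^2(35.0) = 0.490291
Compute active force:
Pa = 0.5 * Ka * gamma * H^2
Pa = 0.5 * 0.490291 * 19.1 * 9.5^2
Pa = 422.58 kN/m


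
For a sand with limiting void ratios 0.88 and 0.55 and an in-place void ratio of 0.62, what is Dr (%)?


Result: 78.79 %

Derivation:
Using Dr = (e_max - e) / (e_max - e_min) * 100
e_max - e = 0.88 - 0.62 = 0.26
e_max - e_min = 0.88 - 0.55 = 0.33
Dr = 0.26 / 0.33 * 100
Dr = 78.79 %


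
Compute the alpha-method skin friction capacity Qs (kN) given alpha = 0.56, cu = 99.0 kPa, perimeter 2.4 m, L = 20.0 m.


Result: 2661.12 kN

Derivation:
Using Qs = alpha * cu * perimeter * L
Qs = 0.56 * 99.0 * 2.4 * 20.0
Qs = 2661.12 kN


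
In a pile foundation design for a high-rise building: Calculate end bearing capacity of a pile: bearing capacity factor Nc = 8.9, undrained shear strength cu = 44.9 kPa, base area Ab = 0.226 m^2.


Using Qb = Nc * cu * Ab
Qb = 8.9 * 44.9 * 0.226
Qb = 90.31 kN


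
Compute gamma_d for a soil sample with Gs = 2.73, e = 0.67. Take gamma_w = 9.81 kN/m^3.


Using gamma_d = Gs * gamma_w / (1 + e)
gamma_d = 2.73 * 9.81 / (1 + 0.67)
gamma_d = 2.73 * 9.81 / 1.67
gamma_d = 16.037 kN/m^3


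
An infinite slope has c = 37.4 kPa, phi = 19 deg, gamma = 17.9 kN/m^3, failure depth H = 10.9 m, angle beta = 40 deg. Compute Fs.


Result: 0.8

Derivation:
Using Fs = c / (gamma*H*sin(beta)*cos(beta)) + tan(phi)/tan(beta)
Cohesion contribution = 37.4 / (17.9*10.9*sin(40)*cos(40))
Cohesion contribution = 0.389288
Friction contribution = tan(19)/tan(40) = 0.410354
Fs = 0.389288 + 0.410354
Fs = 0.8


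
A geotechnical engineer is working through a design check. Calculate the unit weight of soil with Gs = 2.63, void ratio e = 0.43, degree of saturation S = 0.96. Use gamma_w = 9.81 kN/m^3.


Using gamma = gamma_w * (Gs + S*e) / (1 + e)
Numerator: Gs + S*e = 2.63 + 0.96*0.43 = 3.0428
Denominator: 1 + e = 1 + 0.43 = 1.43
gamma = 9.81 * 3.0428 / 1.43
gamma = 20.874 kN/m^3


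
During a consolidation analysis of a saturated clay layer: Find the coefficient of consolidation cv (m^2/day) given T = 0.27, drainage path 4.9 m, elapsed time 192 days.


Using cv = T * H_dr^2 / t
H_dr^2 = 4.9^2 = 24.01
cv = 0.27 * 24.01 / 192
cv = 0.03376 m^2/day


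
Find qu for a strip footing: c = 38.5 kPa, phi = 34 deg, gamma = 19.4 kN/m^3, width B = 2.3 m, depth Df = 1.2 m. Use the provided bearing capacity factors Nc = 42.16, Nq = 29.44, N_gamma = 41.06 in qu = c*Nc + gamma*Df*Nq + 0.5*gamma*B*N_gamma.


Result: 3224.57 kPa

Derivation:
Compute qu = c*Nc + gamma*Df*Nq + 0.5*gamma*B*N_gamma
Term 1: 38.5 * 42.16 = 1623.16
Term 2: 19.4 * 1.2 * 29.44 = 685.3632
Term 3: 0.5 * 19.4 * 2.3 * 41.06 = 916.0486
qu = 1623.16 + 685.3632 + 916.0486
qu = 3224.57 kPa


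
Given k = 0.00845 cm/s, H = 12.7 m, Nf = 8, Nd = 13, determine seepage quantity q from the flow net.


Convert k to m/s for unit consistency with H:
k = 0.00845 cm/s = 0.00845 / 100 m/s = 8.45e-05 m/s
Using q = k * H * Nf / Nd
Nf / Nd = 8 / 13 = 0.6154
q = 8.45e-05 * 12.7 * 0.6154
q = 0.0006604 m^3/s per m


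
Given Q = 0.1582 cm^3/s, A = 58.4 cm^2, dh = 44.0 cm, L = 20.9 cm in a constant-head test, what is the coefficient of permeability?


Result: 0.001287 cm/s

Derivation:
Compute hydraulic gradient:
i = dh / L = 44.0 / 20.9 = 2.10526
Then apply Darcy's law:
k = Q / (A * i)
k = 0.1582 / (58.4 * 2.10526)
k = 0.1582 / 122.947
k = 0.001287 cm/s


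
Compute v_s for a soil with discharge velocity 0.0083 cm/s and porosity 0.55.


Result: 0.01509 cm/s

Derivation:
Using v_s = v_d / n
v_s = 0.0083 / 0.55
v_s = 0.01509 cm/s


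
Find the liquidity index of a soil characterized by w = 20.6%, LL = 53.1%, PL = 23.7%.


Result: -0.105

Derivation:
First compute the plasticity index:
PI = LL - PL = 53.1 - 23.7 = 29.4
Then compute the liquidity index:
LI = (w - PL) / PI
LI = (20.6 - 23.7) / 29.4
LI = -0.105


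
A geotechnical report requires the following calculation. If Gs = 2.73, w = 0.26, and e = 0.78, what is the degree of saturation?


Using S = Gs * w / e
S = 2.73 * 0.26 / 0.78
S = 0.91


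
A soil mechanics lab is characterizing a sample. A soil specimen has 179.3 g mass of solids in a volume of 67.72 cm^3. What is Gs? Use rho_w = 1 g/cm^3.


Result: 2.648

Derivation:
Using Gs = m_s / (V_s * rho_w)
Since rho_w = 1 g/cm^3:
Gs = 179.3 / 67.72
Gs = 2.648


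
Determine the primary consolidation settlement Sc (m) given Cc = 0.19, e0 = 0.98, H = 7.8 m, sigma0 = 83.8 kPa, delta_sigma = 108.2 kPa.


Using Sc = Cc * H / (1 + e0) * log10((sigma0 + delta_sigma) / sigma0)
Stress ratio = (83.8 + 108.2) / 83.8 = 2.29117
log10(2.29117) = 0.360057
Cc * H / (1 + e0) = 0.19 * 7.8 / (1 + 0.98) = 0.748485
Sc = 0.748485 * 0.360057
Sc = 0.2695 m


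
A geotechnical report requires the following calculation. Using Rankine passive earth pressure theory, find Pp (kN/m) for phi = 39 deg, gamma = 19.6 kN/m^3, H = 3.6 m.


Result: 558.26 kN/m

Derivation:
Compute passive earth pressure coefficient:
Kp = tan^2(45 + phi/2) = tan^2(64.5) = 4.395495
Compute passive force:
Pp = 0.5 * Kp * gamma * H^2
Pp = 0.5 * 4.395495 * 19.6 * 3.6^2
Pp = 558.26 kN/m


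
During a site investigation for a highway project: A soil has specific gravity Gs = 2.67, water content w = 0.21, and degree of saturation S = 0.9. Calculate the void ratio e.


Using the relation e = Gs * w / S
e = 2.67 * 0.21 / 0.9
e = 0.623


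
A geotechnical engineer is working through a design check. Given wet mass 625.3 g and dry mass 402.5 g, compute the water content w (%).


Using w = (m_wet - m_dry) / m_dry * 100
m_wet - m_dry = 625.3 - 402.5 = 222.8 g
w = 222.8 / 402.5 * 100
w = 55.35 %


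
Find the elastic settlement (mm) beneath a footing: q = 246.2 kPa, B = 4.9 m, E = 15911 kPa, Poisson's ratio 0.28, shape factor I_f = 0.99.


Result: 69.177 mm

Derivation:
Using Se = q * B * (1 - nu^2) * I_f / E
1 - nu^2 = 1 - 0.28^2 = 0.9216
Se = 246.2 * 4.9 * 0.9216 * 0.99 / 15911
Se = 0.069177 m
Convert to mm: Se = 0.069177 * 1000 = 69.177 mm


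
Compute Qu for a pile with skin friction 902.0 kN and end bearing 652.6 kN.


Result: 1554.6 kN

Derivation:
Using Qu = Qf + Qb
Qu = 902.0 + 652.6
Qu = 1554.6 kN


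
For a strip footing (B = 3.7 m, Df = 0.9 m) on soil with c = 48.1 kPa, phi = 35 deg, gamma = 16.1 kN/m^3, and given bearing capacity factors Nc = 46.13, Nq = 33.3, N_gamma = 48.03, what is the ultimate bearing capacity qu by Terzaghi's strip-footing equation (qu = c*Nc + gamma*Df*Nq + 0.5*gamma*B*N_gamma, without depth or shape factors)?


Compute qu = c*Nc + gamma*Df*Nq + 0.5*gamma*B*N_gamma
Term 1: 48.1 * 46.13 = 2218.853
Term 2: 16.1 * 0.9 * 33.3 = 482.517
Term 3: 0.5 * 16.1 * 3.7 * 48.03 = 1430.57355
qu = 2218.853 + 482.517 + 1430.57355
qu = 4131.94 kPa


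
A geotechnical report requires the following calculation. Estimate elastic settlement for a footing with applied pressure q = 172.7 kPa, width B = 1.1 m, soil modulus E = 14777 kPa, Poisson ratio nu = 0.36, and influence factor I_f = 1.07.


Result: 11.973 mm

Derivation:
Using Se = q * B * (1 - nu^2) * I_f / E
1 - nu^2 = 1 - 0.36^2 = 0.8704
Se = 172.7 * 1.1 * 0.8704 * 1.07 / 14777
Se = 0.011973 m
Convert to mm: Se = 0.011973 * 1000 = 11.973 mm


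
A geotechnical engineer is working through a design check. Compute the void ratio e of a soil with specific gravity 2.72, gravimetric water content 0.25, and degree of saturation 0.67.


Using the relation e = Gs * w / S
e = 2.72 * 0.25 / 0.67
e = 1.0149


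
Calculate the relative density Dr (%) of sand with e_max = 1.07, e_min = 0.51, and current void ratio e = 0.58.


Using Dr = (e_max - e) / (e_max - e_min) * 100
e_max - e = 1.07 - 0.58 = 0.49
e_max - e_min = 1.07 - 0.51 = 0.56
Dr = 0.49 / 0.56 * 100
Dr = 87.5 %


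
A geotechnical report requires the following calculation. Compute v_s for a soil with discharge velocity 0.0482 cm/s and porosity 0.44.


Using v_s = v_d / n
v_s = 0.0482 / 0.44
v_s = 0.10955 cm/s


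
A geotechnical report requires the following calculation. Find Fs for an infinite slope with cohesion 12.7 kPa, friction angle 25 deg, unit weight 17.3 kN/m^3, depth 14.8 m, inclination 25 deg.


Using Fs = c / (gamma*H*sin(beta)*cos(beta)) + tan(phi)/tan(beta)
Cohesion contribution = 12.7 / (17.3*14.8*sin(25)*cos(25))
Cohesion contribution = 0.129501
Friction contribution = tan(25)/tan(25) = 1
Fs = 0.129501 + 1
Fs = 1.13


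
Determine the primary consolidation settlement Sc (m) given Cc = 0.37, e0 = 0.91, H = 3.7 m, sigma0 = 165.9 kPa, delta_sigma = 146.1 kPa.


Result: 0.1966 m

Derivation:
Using Sc = Cc * H / (1 + e0) * log10((sigma0 + delta_sigma) / sigma0)
Stress ratio = (165.9 + 146.1) / 165.9 = 1.88065
log10(1.88065) = 0.274308
Cc * H / (1 + e0) = 0.37 * 3.7 / (1 + 0.91) = 0.716754
Sc = 0.716754 * 0.274308
Sc = 0.1966 m


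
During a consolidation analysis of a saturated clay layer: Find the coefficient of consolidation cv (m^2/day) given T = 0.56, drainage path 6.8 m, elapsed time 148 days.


Using cv = T * H_dr^2 / t
H_dr^2 = 6.8^2 = 46.24
cv = 0.56 * 46.24 / 148
cv = 0.17496 m^2/day


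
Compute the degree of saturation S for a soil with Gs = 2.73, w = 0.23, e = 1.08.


Using S = Gs * w / e
S = 2.73 * 0.23 / 1.08
S = 0.5814


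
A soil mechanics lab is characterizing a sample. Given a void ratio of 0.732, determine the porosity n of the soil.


Using the relation n = e / (1 + e)
n = 0.732 / (1 + 0.732)
n = 0.732 / 1.732
n = 0.4226


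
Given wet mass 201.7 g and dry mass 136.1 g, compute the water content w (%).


Result: 48.2 %

Derivation:
Using w = (m_wet - m_dry) / m_dry * 100
m_wet - m_dry = 201.7 - 136.1 = 65.6 g
w = 65.6 / 136.1 * 100
w = 48.2 %


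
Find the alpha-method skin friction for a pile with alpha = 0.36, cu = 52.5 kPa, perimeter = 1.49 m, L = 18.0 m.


Using Qs = alpha * cu * perimeter * L
Qs = 0.36 * 52.5 * 1.49 * 18.0
Qs = 506.9 kN


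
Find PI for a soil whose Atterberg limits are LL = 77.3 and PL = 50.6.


Result: 26.7

Derivation:
Using PI = LL - PL
PI = 77.3 - 50.6
PI = 26.7


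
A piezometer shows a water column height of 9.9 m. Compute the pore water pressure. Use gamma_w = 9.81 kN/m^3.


Result: 97.12 kPa

Derivation:
Using u = gamma_w * h_w
u = 9.81 * 9.9
u = 97.12 kPa


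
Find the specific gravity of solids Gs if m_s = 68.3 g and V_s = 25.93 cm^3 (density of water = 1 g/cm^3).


Using Gs = m_s / (V_s * rho_w)
Since rho_w = 1 g/cm^3:
Gs = 68.3 / 25.93
Gs = 2.634


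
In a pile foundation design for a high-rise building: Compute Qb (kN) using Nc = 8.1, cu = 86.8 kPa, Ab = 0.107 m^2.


Using Qb = Nc * cu * Ab
Qb = 8.1 * 86.8 * 0.107
Qb = 75.23 kN


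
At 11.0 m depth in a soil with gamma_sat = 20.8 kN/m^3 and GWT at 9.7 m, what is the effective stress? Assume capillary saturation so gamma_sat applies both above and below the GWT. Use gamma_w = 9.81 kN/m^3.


Total stress = gamma_sat * depth
sigma = 20.8 * 11.0 = 228.8 kPa
Pore water pressure u = gamma_w * (depth - d_wt)
u = 9.81 * (11.0 - 9.7) = 12.753 kPa
Effective stress = sigma - u
sigma' = 228.8 - 12.753 = 216.05 kPa


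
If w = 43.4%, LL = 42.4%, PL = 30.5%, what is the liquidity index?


First compute the plasticity index:
PI = LL - PL = 42.4 - 30.5 = 11.9
Then compute the liquidity index:
LI = (w - PL) / PI
LI = (43.4 - 30.5) / 11.9
LI = 1.084


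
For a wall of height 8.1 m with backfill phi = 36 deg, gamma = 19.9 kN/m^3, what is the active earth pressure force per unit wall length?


Compute active earth pressure coefficient:
Ka = tan^2(45 - phi/2) = tan^2(27.0) = 0.259616
Compute active force:
Pa = 0.5 * Ka * gamma * H^2
Pa = 0.5 * 0.259616 * 19.9 * 8.1^2
Pa = 169.48 kN/m


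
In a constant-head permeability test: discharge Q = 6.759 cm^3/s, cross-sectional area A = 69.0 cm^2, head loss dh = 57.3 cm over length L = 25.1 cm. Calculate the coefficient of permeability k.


Result: 0.042909 cm/s

Derivation:
Compute hydraulic gradient:
i = dh / L = 57.3 / 25.1 = 2.28287
Then apply Darcy's law:
k = Q / (A * i)
k = 6.759 / (69.0 * 2.28287)
k = 6.759 / 157.518
k = 0.042909 cm/s


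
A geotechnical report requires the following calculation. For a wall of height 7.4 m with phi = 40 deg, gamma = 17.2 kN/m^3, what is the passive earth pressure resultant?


Compute passive earth pressure coefficient:
Kp = tan^2(45 + phi/2) = tan^2(65.0) = 4.59891
Compute passive force:
Pp = 0.5 * Kp * gamma * H^2
Pp = 0.5 * 4.59891 * 17.2 * 7.4^2
Pp = 2165.79 kN/m
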